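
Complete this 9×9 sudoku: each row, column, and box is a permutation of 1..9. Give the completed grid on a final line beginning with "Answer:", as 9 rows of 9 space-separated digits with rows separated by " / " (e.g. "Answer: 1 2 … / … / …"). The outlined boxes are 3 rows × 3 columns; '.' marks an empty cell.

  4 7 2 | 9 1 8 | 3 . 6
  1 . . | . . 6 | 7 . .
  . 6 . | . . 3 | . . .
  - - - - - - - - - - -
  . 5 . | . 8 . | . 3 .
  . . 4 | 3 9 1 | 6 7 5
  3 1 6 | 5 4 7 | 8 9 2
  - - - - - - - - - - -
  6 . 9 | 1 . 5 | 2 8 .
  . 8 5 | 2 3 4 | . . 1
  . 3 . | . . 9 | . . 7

Step 1. [r3c1∈{5,8,9}] r3c1 is the only open cell in col 1 admitting 5. So r3c1=5.
Step 2. [r4c9∈{4}] r4c9's peers cover all but 4, so r4c9=4.
Step 3. [r3c8∈{1,2,4}] 1 has one home in col 8: r3c8. So r3c8=1.
Step 4. [r2c8∈{2,4,5}] across col 8, 2 lands solely at r2c8 ⇒ r2c8=2.
Step 5. [r9c8∈{4,5,6}] in col 8, 4 fits only at r9c8 ⇒ r9c8=4.
Step 6. [r3c4∈{4,7}] r3c4 is the only open cell in col 4 admitting 7. So r3c4=7.
Step 7. [r5c2∈{2}] r5c2 has the single candidate 2. So r5c2=2.
Step 8. [r3c3∈{8}] nothing but 8 survives at r3c3, so r3c3=8.
Step 9. [r3c9∈{9}] r3c9 is down to just 9. So r3c9=9.
Step 10. [r4c3∈{7}] only 7 remains possible at r4c3, so r4c3=7.
Step 11. [r4c4∈{6}] nothing but 6 survives at r4c4. So r4c4=6.
Step 12. [r2c9∈{8}] r2c9's peers cover all but 8, so r2c9=8.
Step 13. [r7c5∈{7}] nothing but 7 survives at r7c5 ⇒ r7c5=7.
Step 14. [r9c7∈{5}] r9c7 is down to just 5 ⇒ r9c7=5.
Step 15. [r5c1∈{8}] r5c1 has the single candidate 8. So r5c1=8.
Step 16. [r3c7∈{4}] nothing but 4 survives at r3c7 ⇒ r3c7=4.
Step 17. [r3c5∈{2}] r3c5 has the single candidate 2 ⇒ r3c5=2.
Step 18. [r2c3∈{3}] nothing but 3 survives at r2c3, so r2c3=3.
Step 19. [r4c7∈{1}] only 1 remains possible at r4c7. So r4c7=1.
Step 20. [r9c3∈{1}] r9c3 has the single candidate 1, so r9c3=1.
Step 21. [r2c4∈{4}] only 4 remains possible at r2c4, so r2c4=4.
Step 22. [r2c5∈{5}] nothing but 5 survives at r2c5, so r2c5=5.
Step 23. [r2c2∈{9}] r2c2's peers cover all but 9, so r2c2=9.
Step 24. [r1c8∈{5}] r1c8 is down to just 5. So r1c8=5.
Step 25. [r7c2∈{4}] r7c2 is down to just 4 ⇒ r7c2=4.
Step 26. [r8c7∈{9}] nothing but 9 survives at r8c7, so r8c7=9.
Step 27. [r9c1∈{2}] r9c1 has the single candidate 2 ⇒ r9c1=2.
Step 28. [r8c8∈{6}] only 6 remains possible at r8c8. So r8c8=6.
Step 29. [r7c9∈{3}] only 3 remains possible at r7c9, so r7c9=3.
Step 30. [r9c4∈{8}] r9c4 has the single candidate 8 ⇒ r9c4=8.
Step 31. [r8c1∈{7}] only 7 remains possible at r8c1 ⇒ r8c1=7.
Step 32. [r4c6∈{2}] only 2 remains possible at r4c6 ⇒ r4c6=2.
Step 33. [r4c1∈{9}] nothing but 9 survives at r4c1 ⇒ r4c1=9.
Step 34. [r9c5∈{6}] only 6 remains possible at r9c5, so r9c5=6.

Answer: 4 7 2 9 1 8 3 5 6 / 1 9 3 4 5 6 7 2 8 / 5 6 8 7 2 3 4 1 9 / 9 5 7 6 8 2 1 3 4 / 8 2 4 3 9 1 6 7 5 / 3 1 6 5 4 7 8 9 2 / 6 4 9 1 7 5 2 8 3 / 7 8 5 2 3 4 9 6 1 / 2 3 1 8 6 9 5 4 7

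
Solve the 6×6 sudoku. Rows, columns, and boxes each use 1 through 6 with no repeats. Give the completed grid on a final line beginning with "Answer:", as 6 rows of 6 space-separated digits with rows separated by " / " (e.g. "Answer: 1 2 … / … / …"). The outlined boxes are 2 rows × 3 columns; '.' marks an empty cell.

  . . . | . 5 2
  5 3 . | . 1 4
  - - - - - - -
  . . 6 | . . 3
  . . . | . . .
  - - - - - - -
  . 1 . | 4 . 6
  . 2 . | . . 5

Step 1. [r5c1∈{3}] nothing but 3 survives at r5c1, so r5c1=3.
Step 2. [r4c3∈{1,2,3,4,5}] across row 4, 3 lands solely at r4c3 ⇒ r4c3=3.
Step 3. [r4c5∈{2,4,6}] r4c5 is the only open cell in col 5 admitting 6 ⇒ r4c5=6.
Step 4. [r6c4∈{1,3}] 1 has one home in row 6: r6c4, so r6c4=1.
Step 5. [r3c1∈{1,2,4}] across row 3, 1 lands solely at r3c1 ⇒ r3c1=1.
Step 6. [r1c2∈{4,6}] col 2 places 6 nowhere but r1c2, so r1c2=6.
Step 7. [r1c1∈{4}] r1c1's peers cover all but 4, so r1c1=4.
Step 8. [r3c5∈{2,4}] in col 5, 4 fits only at r3c5, so r3c5=4.
Step 9. [r3c2∈{5}] nothing but 5 survives at r3c2, so r3c2=5.
Step 10. [r4c1∈{2}] nothing but 2 survives at r4c1. So r4c1=2.
Step 11. [r4c4∈{5}] r4c4's peers cover all but 5 ⇒ r4c4=5.
Step 12. [r5c5∈{2}] r5c5's peers cover all but 2. So r5c5=2.
Step 13. [r4c2∈{4}] r4c2 is down to just 4. So r4c2=4.
Step 14. [r4c6∈{1}] nothing but 1 survives at r4c6. So r4c6=1.
Step 15. [r6c3∈{4}] r6c3 is down to just 4 ⇒ r6c3=4.
Step 16. [r5c3∈{5}] nothing but 5 survives at r5c3, so r5c3=5.
Step 17. [r1c4∈{3}] r1c4's peers cover all but 3 ⇒ r1c4=3.
Step 18. [r2c4∈{6}] nothing but 6 survives at r2c4. So r2c4=6.
Step 19. [r1c3∈{1}] r1c3's peers cover all but 1. So r1c3=1.
Step 20. [r2c3∈{2}] r2c3 has the single candidate 2, so r2c3=2.
Step 21. [r3c4∈{2}] r3c4 has the single candidate 2, so r3c4=2.
Step 22. [r6c1∈{6}] nothing but 6 survives at r6c1. So r6c1=6.
Step 23. [r6c5∈{3}] r6c5's peers cover all but 3. So r6c5=3.

Answer: 4 6 1 3 5 2 / 5 3 2 6 1 4 / 1 5 6 2 4 3 / 2 4 3 5 6 1 / 3 1 5 4 2 6 / 6 2 4 1 3 5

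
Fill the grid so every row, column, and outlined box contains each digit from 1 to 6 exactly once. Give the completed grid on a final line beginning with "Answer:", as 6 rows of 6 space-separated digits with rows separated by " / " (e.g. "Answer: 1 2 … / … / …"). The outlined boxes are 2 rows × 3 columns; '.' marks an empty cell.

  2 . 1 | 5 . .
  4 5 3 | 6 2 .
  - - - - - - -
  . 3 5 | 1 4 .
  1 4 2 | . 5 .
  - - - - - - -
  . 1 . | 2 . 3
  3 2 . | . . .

Step 1. [r5c5∈{6}] only 6 remains possible at r5c5. So r5c5=6.
Step 2. [r6c6∈{1,4,5}] r6c6 is the only open cell in row 6 admitting 5 ⇒ r6c6=5.
Step 3. [r3c1∈{6}] r3c1's peers cover all but 6 ⇒ r3c1=6.
Step 4. [r5c3∈{4}] r5c3's peers cover all but 4 ⇒ r5c3=4.
Step 5. [r5c1∈{5}] r5c1 has the single candidate 5 ⇒ r5c1=5.
Step 6. [r4c6∈{6}] nothing but 6 survives at r4c6, so r4c6=6.
Step 7. [r3c6∈{2}] r3c6's peers cover all but 2, so r3c6=2.
Step 8. [r6c4∈{4}] only 4 remains possible at r6c4 ⇒ r6c4=4.
Step 9. [r1c2∈{6}] r1c2 has the single candidate 6, so r1c2=6.
Step 10. [r1c5∈{3}] r1c5 has the single candidate 3 ⇒ r1c5=3.
Step 11. [r6c3∈{6}] r6c3 has the single candidate 6 ⇒ r6c3=6.
Step 12. [r4c4∈{3}] r4c4 has the single candidate 3. So r4c4=3.
Step 13. [r6c5∈{1}] r6c5 has the single candidate 1, so r6c5=1.
Step 14. [r2c6∈{1}] only 1 remains possible at r2c6. So r2c6=1.
Step 15. [r1c6∈{4}] r1c6 has the single candidate 4, so r1c6=4.

Answer: 2 6 1 5 3 4 / 4 5 3 6 2 1 / 6 3 5 1 4 2 / 1 4 2 3 5 6 / 5 1 4 2 6 3 / 3 2 6 4 1 5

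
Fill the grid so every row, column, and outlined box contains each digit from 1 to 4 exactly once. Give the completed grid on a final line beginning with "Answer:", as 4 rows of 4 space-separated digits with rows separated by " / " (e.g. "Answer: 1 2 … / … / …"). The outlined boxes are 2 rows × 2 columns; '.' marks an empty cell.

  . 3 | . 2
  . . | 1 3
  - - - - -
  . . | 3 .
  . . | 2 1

Step 1. [r4c2∈{4}] r4c2 has the single candidate 4 ⇒ r4c2=4.
Step 2. [r2c2∈{2}] r2c2's peers cover all but 2 ⇒ r2c2=2.
Step 3. [r1c1∈{1,4}] row 1 places 1 nowhere but r1c1 ⇒ r1c1=1.
Step 4. [r1c3∈{4}] r1c3's peers cover all but 4, so r1c3=4.
Step 5. [r3c2∈{1}] r3c2's peers cover all but 1 ⇒ r3c2=1.
Step 6. [r4c1∈{3}] r4c1 has the single candidate 3, so r4c1=3.
Step 7. [r3c4∈{4}] only 4 remains possible at r3c4, so r3c4=4.
Step 8. [r3c1∈{2}] r3c1 is down to just 2. So r3c1=2.
Step 9. [r2c1∈{4}] nothing but 4 survives at r2c1, so r2c1=4.

Answer: 1 3 4 2 / 4 2 1 3 / 2 1 3 4 / 3 4 2 1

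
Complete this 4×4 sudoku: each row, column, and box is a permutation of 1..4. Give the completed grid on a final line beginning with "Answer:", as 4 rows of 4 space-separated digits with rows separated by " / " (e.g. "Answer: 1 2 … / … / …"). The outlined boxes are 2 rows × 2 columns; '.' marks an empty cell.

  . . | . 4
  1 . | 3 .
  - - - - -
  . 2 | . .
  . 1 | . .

Step 1. [r3c4∈{1,3}] col 4 places 1 nowhere but r3c4, so r3c4=1.
Step 2. [r3c1∈{3,4}] 3 has one home in row 3: r3c1 ⇒ r3c1=3.
Step 3. [r2c4∈{2}] r2c4 is down to just 2. So r2c4=2.
Step 4. [r4c1∈{4}] r4c1 has the single candidate 4 ⇒ r4c1=4.
Step 5. [r4c4∈{3}] only 3 remains possible at r4c4, so r4c4=3.
Step 6. [r2c2∈{4}] nothing but 4 survives at r2c2 ⇒ r2c2=4.
Step 7. [r1c2∈{3}] r1c2 has the single candidate 3, so r1c2=3.
Step 8. [r3c3∈{4}] nothing but 4 survives at r3c3 ⇒ r3c3=4.
Step 9. [r1c1∈{2}] nothing but 2 survives at r1c1. So r1c1=2.
Step 10. [r4c3∈{2}] r4c3 has the single candidate 2, so r4c3=2.
Step 11. [r1c3∈{1}] nothing but 1 survives at r1c3, so r1c3=1.

Answer: 2 3 1 4 / 1 4 3 2 / 3 2 4 1 / 4 1 2 3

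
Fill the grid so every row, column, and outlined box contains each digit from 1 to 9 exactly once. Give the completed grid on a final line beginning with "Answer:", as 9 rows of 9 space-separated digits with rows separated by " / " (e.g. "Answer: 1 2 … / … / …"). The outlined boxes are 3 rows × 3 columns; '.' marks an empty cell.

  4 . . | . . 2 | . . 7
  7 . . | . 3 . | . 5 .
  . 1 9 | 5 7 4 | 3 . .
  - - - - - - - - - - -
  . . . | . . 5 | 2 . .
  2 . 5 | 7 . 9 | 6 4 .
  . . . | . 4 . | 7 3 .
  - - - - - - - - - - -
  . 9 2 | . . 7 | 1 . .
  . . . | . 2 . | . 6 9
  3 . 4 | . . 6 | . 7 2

Step 1. [r7c8∈{8}] r7c8 has the single candidate 8. So r7c8=8.
Step 2. [r4c4∈{1,3,6,8}] 3 has one home in box 5: r4c4. So r4c4=3.
Step 3. [r1c2∈{3,5,6,8}] in row 1, 5 fits only at r1c2 ⇒ r1c2=5.
Step 4. [r9c2∈{8}] r9c2 is down to just 8. So r9c2=8.
Step 5. [r6c2∈{6}] only 6 remains possible at r6c2 ⇒ r6c2=6.
Step 6. [r4c8∈{1,9}] in box 6, 9 fits only at r4c8. So r4c8=9.
Step 7. [r6c9∈{1,5,8}] row 6 places 5 nowhere but r6c9, so r6c9=5.
Step 8. [r1c8∈{1}] only 1 remains possible at r1c8. So r1c8=1.
Step 9. [r4c5∈{1,6,8}] r4c5 is the only open cell in row 4 admitting 6 ⇒ r4c5=6.
Step 10. [r7c1∈{5,6}] across row 7, 6 lands solely at r7c1. So r7c1=6.
Step 11. [r3c1∈{8}] r3c1 is down to just 8. So r3c1=8.
Step 12. [r4c1∈{1}] r4c1 has the single candidate 1, so r4c1=1.
Step 13. [r2c3∈{6}] r2c3 is down to just 6. So r2c3=6.
Step 14. [r6c3∈{8}] r6c3 is down to just 8 ⇒ r6c3=8.
Step 15. [r6c6∈{1}] only 1 remains possible at r6c6, so r6c6=1.
Step 16. [r2c6∈{8}] r2c6 has the single candidate 8. So r2c6=8.
Step 17. [r9c5∈{1,5,9}] 1 has one home in col 5: r9c5, so r9c5=1.
Step 18. [r1c5∈{9}] r1c5 has the single candidate 9 ⇒ r1c5=9.
Step 19. [r4c3∈{7}] only 7 remains possible at r4c3. So r4c3=7.
Step 20. [r2c9∈{4}] r2c9's peers cover all but 4. So r2c9=4.
Step 21. [r8c7∈{4,5}] across col 7, 4 lands solely at r8c7, so r8c7=4.
Step 22. [r4c9∈{8}] r4c9's peers cover all but 8. So r4c9=8.
Step 23. [r9c4∈{9}] only 9 remains possible at r9c4 ⇒ r9c4=9.
Step 24. [r7c9∈{3}] r7c9 has the single candidate 3. So r7c9=3.
Step 25. [r9c7∈{5}] r9c7 is down to just 5, so r9c7=5.
Step 26. [r1c3∈{3}] r1c3 has the single candidate 3. So r1c3=3.
Step 27. [r7c4∈{4}] only 4 remains possible at r7c4 ⇒ r7c4=4.
Step 28. [r4c2∈{4}] r4c2's peers cover all but 4 ⇒ r4c2=4.
Step 29. [r2c4∈{1}] r2c4 has the single candidate 1 ⇒ r2c4=1.
Step 30. [r6c1∈{9}] r6c1 has the single candidate 9. So r6c1=9.
Step 31. [r8c6∈{3}] r8c6 is down to just 3, so r8c6=3.
Step 32. [r1c7∈{8}] only 8 remains possible at r1c7 ⇒ r1c7=8.
Step 33. [r8c1∈{5}] r8c1 is down to just 5, so r8c1=5.
Step 34. [r8c4∈{8}] r8c4 is down to just 8 ⇒ r8c4=8.
Step 35. [r7c5∈{5}] only 5 remains possible at r7c5 ⇒ r7c5=5.
Step 36. [r5c9∈{1}] r5c9's peers cover all but 1. So r5c9=1.
Step 37. [r5c5∈{8}] nothing but 8 survives at r5c5 ⇒ r5c5=8.
Step 38. [r3c9∈{6}] r3c9 has the single candidate 6 ⇒ r3c9=6.
Step 39. [r2c2∈{2}] only 2 remains possible at r2c2 ⇒ r2c2=2.
Step 40. [r8c3∈{1}] nothing but 1 survives at r8c3. So r8c3=1.
Step 41. [r2c7∈{9}] only 9 remains possible at r2c7, so r2c7=9.
Step 42. [r5c2∈{3}] r5c2 has the single candidate 3. So r5c2=3.
Step 43. [r1c4∈{6}] r1c4 is down to just 6 ⇒ r1c4=6.
Step 44. [r8c2∈{7}] nothing but 7 survives at r8c2, so r8c2=7.
Step 45. [r6c4∈{2}] r6c4's peers cover all but 2, so r6c4=2.
Step 46. [r3c8∈{2}] nothing but 2 survives at r3c8 ⇒ r3c8=2.

Answer: 4 5 3 6 9 2 8 1 7 / 7 2 6 1 3 8 9 5 4 / 8 1 9 5 7 4 3 2 6 / 1 4 7 3 6 5 2 9 8 / 2 3 5 7 8 9 6 4 1 / 9 6 8 2 4 1 7 3 5 / 6 9 2 4 5 7 1 8 3 / 5 7 1 8 2 3 4 6 9 / 3 8 4 9 1 6 5 7 2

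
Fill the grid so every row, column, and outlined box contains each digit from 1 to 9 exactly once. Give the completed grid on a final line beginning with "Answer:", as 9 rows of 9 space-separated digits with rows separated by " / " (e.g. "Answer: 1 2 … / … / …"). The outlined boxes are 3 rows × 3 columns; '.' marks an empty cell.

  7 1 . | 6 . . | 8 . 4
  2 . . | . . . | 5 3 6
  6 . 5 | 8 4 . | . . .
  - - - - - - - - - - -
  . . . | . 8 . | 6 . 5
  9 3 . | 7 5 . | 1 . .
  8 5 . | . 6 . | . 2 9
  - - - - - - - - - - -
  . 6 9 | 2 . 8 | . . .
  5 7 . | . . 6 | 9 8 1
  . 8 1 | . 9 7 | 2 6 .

Step 1. [r3c6∈{1,2,3,9}] 3 has one home in row 3: r3c6, so r3c6=3.
Step 2. [r4c4∈{1,3,4,9}] row 4 places 3 nowhere but r4c4, so r4c4=3.
Step 3. [r4c6∈{1,2,4,9}] 9 has one home in row 4: r4c6. So r4c6=9.
Step 4. [r5c8∈{4}] r5c8 has the single candidate 4, so r5c8=4.
Step 5. [r4c8∈{7}] r4c8's peers cover all but 7 ⇒ r4c8=7.
Step 6. [r8c3∈{2,3,4}] r8c3 is the only open cell in row 8 admitting 2. So r8c3=2.
Step 7. [r4c3∈{4}] only 4 remains possible at r4c3 ⇒ r4c3=4.
Step 8. [r2c6∈{1}] r2c6's peers cover all but 1 ⇒ r2c6=1.
Step 9. [r9c9∈{3}] nothing but 3 survives at r9c9, so r9c9=3.
Step 10. [r3c2∈{9}] nothing but 9 survives at r3c2. So r3c2=9.
Step 11. [r3c7∈{7}] r3c7 has the single candidate 7. So r3c7=7.
Step 12. [r7c1∈{3,4}] col 1 places 3 nowhere but r7c1 ⇒ r7c1=3.
Step 13. [r8c4∈{4}] r8c4's peers cover all but 4 ⇒ r8c4=4.
Step 14. [r5c6∈{2}] r5c6 has the single candidate 2. So r5c6=2.
Step 15. [r3c9∈{2}] r3c9 is down to just 2 ⇒ r3c9=2.
Step 16. [r1c3∈{3}] r1c3 has the single candidate 3, so r1c3=3.
Step 17. [r1c8∈{9}] r1c8 is down to just 9, so r1c8=9.
Step 18. [r7c9∈{7}] r7c9 is down to just 7. So r7c9=7.
Step 19. [r7c5∈{1}] nothing but 1 survives at r7c5 ⇒ r7c5=1.
Step 20. [r5c3∈{6}] r5c3 is down to just 6 ⇒ r5c3=6.
Step 21. [r6c4∈{1}] r6c4's peers cover all but 1. So r6c4=1.
Step 22. [r9c1∈{4}] r9c1's peers cover all but 4 ⇒ r9c1=4.
Step 23. [r6c7∈{3}] nothing but 3 survives at r6c7 ⇒ r6c7=3.
Step 24. [r6c6∈{4}] r6c6 is down to just 4. So r6c6=4.
Step 25. [r3c8∈{1}] nothing but 1 survives at r3c8. So r3c8=1.
Step 26. [r9c4∈{5}] r9c4 has the single candidate 5. So r9c4=5.
Step 27. [r4c1∈{1}] r4c1's peers cover all but 1. So r4c1=1.
Step 28. [r2c4∈{9}] nothing but 9 survives at r2c4, so r2c4=9.
Step 29. [r7c7∈{4}] r7c7 is down to just 4, so r7c7=4.
Step 30. [r2c2∈{4}] r2c2's peers cover all but 4 ⇒ r2c2=4.
Step 31. [r1c6∈{5}] r1c6's peers cover all but 5 ⇒ r1c6=5.
Step 32. [r5c9∈{8}] r5c9's peers cover all but 8, so r5c9=8.
Step 33. [r2c5∈{7}] only 7 remains possible at r2c5 ⇒ r2c5=7.
Step 34. [r6c3∈{7}] r6c3 is down to just 7 ⇒ r6c3=7.
Step 35. [r2c3∈{8}] nothing but 8 survives at r2c3, so r2c3=8.
Step 36. [r7c8∈{5}] only 5 remains possible at r7c8. So r7c8=5.
Step 37. [r1c5∈{2}] nothing but 2 survives at r1c5, so r1c5=2.
Step 38. [r4c2∈{2}] r4c2 has the single candidate 2 ⇒ r4c2=2.
Step 39. [r8c5∈{3}] r8c5 is down to just 3 ⇒ r8c5=3.

Answer: 7 1 3 6 2 5 8 9 4 / 2 4 8 9 7 1 5 3 6 / 6 9 5 8 4 3 7 1 2 / 1 2 4 3 8 9 6 7 5 / 9 3 6 7 5 2 1 4 8 / 8 5 7 1 6 4 3 2 9 / 3 6 9 2 1 8 4 5 7 / 5 7 2 4 3 6 9 8 1 / 4 8 1 5 9 7 2 6 3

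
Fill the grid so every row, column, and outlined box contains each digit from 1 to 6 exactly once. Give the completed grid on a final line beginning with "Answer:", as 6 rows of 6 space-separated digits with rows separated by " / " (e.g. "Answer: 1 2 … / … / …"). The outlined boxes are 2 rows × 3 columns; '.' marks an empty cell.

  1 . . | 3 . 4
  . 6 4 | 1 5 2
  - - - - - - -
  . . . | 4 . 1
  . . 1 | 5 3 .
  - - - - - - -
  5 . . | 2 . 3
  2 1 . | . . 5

Step 1. [r3c2∈{2,3,5}] across col 2, 3 lands solely at r3c2. So r3c2=3.
Step 2. [r5c3∈{6}] r5c3 has the single candidate 6, so r5c3=6.
Step 3. [r4c2∈{2,4}] in row 4, 2 fits only at r4c2 ⇒ r4c2=2.
Step 4. [r3c1∈{6}] r3c1's peers cover all but 6, so r3c1=6.
Step 5. [r6c5∈{4,6}] across row 6, 4 lands solely at r6c5 ⇒ r6c5=4.
Step 6. [r1c2∈{5}] r1c2's peers cover all but 5, so r1c2=5.
Step 7. [r5c5∈{1}] nothing but 1 survives at r5c5. So r5c5=1.
Step 8. [r1c5∈{6}] r1c5's peers cover all but 6 ⇒ r1c5=6.
Step 9. [r5c2∈{4}] r5c2's peers cover all but 4, so r5c2=4.
Step 10. [r4c6∈{6}] only 6 remains possible at r4c6 ⇒ r4c6=6.
Step 11. [r2c1∈{3}] only 3 remains possible at r2c1. So r2c1=3.
Step 12. [r6c3∈{3}] only 3 remains possible at r6c3. So r6c3=3.
Step 13. [r6c4∈{6}] only 6 remains possible at r6c4, so r6c4=6.
Step 14. [r1c3∈{2}] r1c3 has the single candidate 2. So r1c3=2.
Step 15. [r3c5∈{2}] r3c5 is down to just 2. So r3c5=2.
Step 16. [r3c3∈{5}] nothing but 5 survives at r3c3 ⇒ r3c3=5.
Step 17. [r4c1∈{4}] r4c1 is down to just 4 ⇒ r4c1=4.

Answer: 1 5 2 3 6 4 / 3 6 4 1 5 2 / 6 3 5 4 2 1 / 4 2 1 5 3 6 / 5 4 6 2 1 3 / 2 1 3 6 4 5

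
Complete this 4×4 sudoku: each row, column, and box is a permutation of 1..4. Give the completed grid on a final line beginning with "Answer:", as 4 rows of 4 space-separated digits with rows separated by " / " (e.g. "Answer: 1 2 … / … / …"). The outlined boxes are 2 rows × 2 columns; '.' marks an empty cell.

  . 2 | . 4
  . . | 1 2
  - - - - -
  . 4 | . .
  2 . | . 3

Step 1. [r3c1∈{1,3}] r3c1 is the only open cell in row 3 admitting 3, so r3c1=3.
Step 2. [r2c1∈{4}] only 4 remains possible at r2c1. So r2c1=4.
Step 3. [r1c1∈{1}] r1c1 is down to just 1 ⇒ r1c1=1.
Step 4. [r3c3∈{2}] nothing but 2 survives at r3c3 ⇒ r3c3=2.
Step 5. [r4c3∈{4}] only 4 remains possible at r4c3 ⇒ r4c3=4.
Step 6. [r4c2∈{1}] r4c2 has the single candidate 1 ⇒ r4c2=1.
Step 7. [r2c2∈{3}] only 3 remains possible at r2c2, so r2c2=3.
Step 8. [r3c4∈{1}] nothing but 1 survives at r3c4. So r3c4=1.
Step 9. [r1c3∈{3}] only 3 remains possible at r1c3. So r1c3=3.

Answer: 1 2 3 4 / 4 3 1 2 / 3 4 2 1 / 2 1 4 3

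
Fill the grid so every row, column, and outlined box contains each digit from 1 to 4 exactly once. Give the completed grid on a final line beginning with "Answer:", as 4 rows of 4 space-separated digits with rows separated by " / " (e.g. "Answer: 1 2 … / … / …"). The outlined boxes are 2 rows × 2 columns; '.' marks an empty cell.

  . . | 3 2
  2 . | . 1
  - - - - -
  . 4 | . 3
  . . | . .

Step 1. [r3c1∈{1}] r3c1's peers cover all but 1, so r3c1=1.
Step 2. [r4c3∈{1,2,4}] in row 4, 1 fits only at r4c3, so r4c3=1.
Step 3. [r4c2∈{2,3}] 2 has one home in row 4: r4c2 ⇒ r4c2=2.
Step 4. [r4c4∈{4}] only 4 remains possible at r4c4 ⇒ r4c4=4.
Step 5. [r2c3∈{4}] r2c3's peers cover all but 4. So r2c3=4.
Step 6. [r1c1∈{4}] r1c1 is down to just 4. So r1c1=4.
Step 7. [r2c2∈{3}] nothing but 3 survives at r2c2. So r2c2=3.
Step 8. [r3c3∈{2}] nothing but 2 survives at r3c3, so r3c3=2.
Step 9. [r4c1∈{3}] r4c1's peers cover all but 3, so r4c1=3.
Step 10. [r1c2∈{1}] nothing but 1 survives at r1c2. So r1c2=1.

Answer: 4 1 3 2 / 2 3 4 1 / 1 4 2 3 / 3 2 1 4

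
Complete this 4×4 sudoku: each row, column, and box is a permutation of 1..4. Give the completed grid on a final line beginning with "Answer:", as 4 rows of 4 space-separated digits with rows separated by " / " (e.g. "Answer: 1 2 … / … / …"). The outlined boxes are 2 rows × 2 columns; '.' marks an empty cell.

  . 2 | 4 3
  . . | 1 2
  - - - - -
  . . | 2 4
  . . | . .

Step 1. [r4c1∈{1,2,3,4}] 2 has one home in row 4: r4c1, so r4c1=2.
Step 2. [r4c2∈{1,3,4}] in row 4, 4 fits only at r4c2 ⇒ r4c2=4.
Step 3. [r3c2∈{1,3}] col 2 places 1 nowhere but r3c2 ⇒ r3c2=1.
Step 4. [r3c1∈{3}] nothing but 3 survives at r3c1, so r3c1=3.
Step 5. [r4c4∈{1}] r4c4 is down to just 1 ⇒ r4c4=1.
Step 6. [r2c2∈{3}] nothing but 3 survives at r2c2, so r2c2=3.
Step 7. [r1c1∈{1}] nothing but 1 survives at r1c1, so r1c1=1.
Step 8. [r4c3∈{3}] nothing but 3 survives at r4c3. So r4c3=3.
Step 9. [r2c1∈{4}] r2c1 has the single candidate 4. So r2c1=4.

Answer: 1 2 4 3 / 4 3 1 2 / 3 1 2 4 / 2 4 3 1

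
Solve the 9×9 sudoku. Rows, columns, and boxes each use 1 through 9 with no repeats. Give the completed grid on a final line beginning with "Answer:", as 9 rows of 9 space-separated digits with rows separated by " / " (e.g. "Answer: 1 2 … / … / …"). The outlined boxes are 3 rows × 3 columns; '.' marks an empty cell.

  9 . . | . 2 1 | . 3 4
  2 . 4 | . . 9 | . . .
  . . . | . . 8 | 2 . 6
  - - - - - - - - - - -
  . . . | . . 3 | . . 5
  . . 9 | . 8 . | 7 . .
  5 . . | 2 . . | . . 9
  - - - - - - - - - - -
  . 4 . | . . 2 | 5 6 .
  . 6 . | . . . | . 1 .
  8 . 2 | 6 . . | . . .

Step 1. [r1c7∈{8}] r1c7's peers cover all but 8 ⇒ r1c7=8.
Step 2. [r9c2∈{1,3,5,7,9}] 9 has one home in col 2: r9c2. So r9c2=9.
Step 3. [r9c5∈{1,3,4,5,7}] row 9 places 1 nowhere but r9c5 ⇒ r9c5=1.
Step 4. [r8c3∈{3,5,7}] r8c3 is the only open cell in box 7 admitting 5. So r8c3=5.
Step 5. [r2c2∈{1,3,5,7,8}] across row 2, 8 lands solely at r2c2, so r2c2=8.
Step 6. [r2c5∈{3,5,6,7}] 6 has one home in row 2: r2c5, so r2c5=6.
Step 7. [r3c5∈{3,4,5,7}] col 5 places 5 nowhere but r3c5. So r3c5=5.
Step 8. [r1c4∈{7}] only 7 remains possible at r1c4 ⇒ r1c4=7.
Step 9. [r8c7∈{3,4,9}] 9 has one home in col 7: r8c7. So r8c7=9.
Step 10. [r3c4∈{3,4}] in row 3, 4 fits only at r3c4. So r3c4=4.
Step 11. [r8c9∈{2,3,7,8}] 2 has one home in row 8: r8c9 ⇒ r8c9=2.
Step 12. [r7c9∈{3,7,8}] 8 has one home in col 9: r7c9 ⇒ r7c9=8.
Step 13. [r9c6∈{4,5,7}] row 9 places 5 nowhere but r9c6 ⇒ r9c6=5.
Step 14. [r2c7∈{1}] r2c7 is down to just 1, so r2c7=1.
Step 15. [r5c9∈{1,3}] 1 has one home in col 9: r5c9, so r5c9=1.
Step 16. [r6c7∈{3,4,6}] across box 6, 3 lands solely at r6c7 ⇒ r6c7=3.
Step 17. [r4c4∈{1,9}] in col 4, 1 fits only at r4c4, so r4c4=1.
Step 18. [r4c7∈{4,6}] 6 has one home in col 7: r4c7, so r4c7=6.
Step 19. [r5c1∈{3,4,6}] col 1 places 6 nowhere but r5c1. So r5c1=6.
Step 20. [r5c6∈{4}] r5c6 is down to just 4 ⇒ r5c6=4.
Step 21. [r6c5∈{7}] only 7 remains possible at r6c5 ⇒ r6c5=7.
Step 22. [r6c8∈{4,8}] across row 6, 4 lands solely at r6c8 ⇒ r6c8=4.
Step 23. [r2c9∈{7}] nothing but 7 survives at r2c9 ⇒ r2c9=7.
Step 24. [r2c4∈{3}] only 3 remains possible at r2c4. So r2c4=3.
Step 25. [r6c2∈{1}] r6c2's peers cover all but 1. So r6c2=1.
Step 26. [r5c8∈{2}] r5c8 is down to just 2. So r5c8=2.
Step 27. [r8c5∈{3,4}] row 8 places 4 nowhere but r8c5, so r8c5=4.
Step 28. [r8c1∈{3,7}] row 8 places 3 nowhere but r8c1 ⇒ r8c1=3.
Step 29. [r3c3∈{1,3,7}] col 3 places 3 nowhere but r3c3, so r3c3=3.
Step 30. [r3c1∈{1,7}] row 3 places 1 nowhere but r3c1. So r3c1=1.
Step 31. [r7c1∈{7}] nothing but 7 survives at r7c1. So r7c1=7.
Step 32. [r4c3∈{7,8}] in col 3, 7 fits only at r4c3, so r4c3=7.
Step 33. [r7c5∈{3,9}] r7c5 is the only open cell in row 7 admitting 3. So r7c5=3.
Step 34. [r1c3∈{6}] r1c3 has the single candidate 6 ⇒ r1c3=6.
Step 35. [r9c9∈{3}] nothing but 3 survives at r9c9, so r9c9=3.
Step 36. [r6c6∈{6}] r6c6 is down to just 6 ⇒ r6c6=6.
Step 37. [r2c8∈{5}] nothing but 5 survives at r2c8 ⇒ r2c8=5.
Step 38. [r8c6∈{7}] only 7 remains possible at r8c6, so r8c6=7.
Step 39. [r3c2∈{7}] only 7 remains possible at r3c2. So r3c2=7.
Step 40. [r4c1∈{4}] r4c1's peers cover all but 4. So r4c1=4.
Step 41. [r3c8∈{9}] nothing but 9 survives at r3c8, so r3c8=9.
Step 42. [r9c7∈{4}] r9c7 has the single candidate 4 ⇒ r9c7=4.
Step 43. [r4c8∈{8}] r4c8's peers cover all but 8. So r4c8=8.
Step 44. [r6c3∈{8}] nothing but 8 survives at r6c3 ⇒ r6c3=8.
Step 45. [r7c4∈{9}] only 9 remains possible at r7c4. So r7c4=9.
Step 46. [r7c3∈{1}] only 1 remains possible at r7c3 ⇒ r7c3=1.
Step 47. [r4c5∈{9}] only 9 remains possible at r4c5, so r4c5=9.
Step 48. [r5c2∈{3}] only 3 remains possible at r5c2 ⇒ r5c2=3.
Step 49. [r8c4∈{8}] only 8 remains possible at r8c4 ⇒ r8c4=8.
Step 50. [r9c8∈{7}] r9c8's peers cover all but 7. So r9c8=7.
Step 51. [r5c4∈{5}] only 5 remains possible at r5c4, so r5c4=5.
Step 52. [r1c2∈{5}] r1c2 is down to just 5. So r1c2=5.
Step 53. [r4c2∈{2}] only 2 remains possible at r4c2, so r4c2=2.

Answer: 9 5 6 7 2 1 8 3 4 / 2 8 4 3 6 9 1 5 7 / 1 7 3 4 5 8 2 9 6 / 4 2 7 1 9 3 6 8 5 / 6 3 9 5 8 4 7 2 1 / 5 1 8 2 7 6 3 4 9 / 7 4 1 9 3 2 5 6 8 / 3 6 5 8 4 7 9 1 2 / 8 9 2 6 1 5 4 7 3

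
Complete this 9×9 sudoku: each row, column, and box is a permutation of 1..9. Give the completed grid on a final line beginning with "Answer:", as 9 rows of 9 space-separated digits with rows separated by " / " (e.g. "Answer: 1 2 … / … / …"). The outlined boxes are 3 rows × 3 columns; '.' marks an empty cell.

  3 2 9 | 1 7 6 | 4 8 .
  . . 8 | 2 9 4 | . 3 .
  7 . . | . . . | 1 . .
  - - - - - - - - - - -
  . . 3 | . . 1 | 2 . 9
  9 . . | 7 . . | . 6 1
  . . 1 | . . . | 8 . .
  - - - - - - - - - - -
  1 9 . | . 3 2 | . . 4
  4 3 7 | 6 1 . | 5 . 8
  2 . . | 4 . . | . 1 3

Step 1. [r4c1∈{5,6,8}] in col 1, 8 fits only at r4c1, so r4c1=8.
Step 2. [r4c4∈{5}] r4c4 is down to just 5, so r4c4=5.
Step 3. [r7c3∈{5,6}] in row 7, 5 fits only at r7c3, so r7c3=5.
Step 4. [r5c2∈{4,5}] r5c2 is the only open cell in row 5 admitting 5. So r5c2=5.
Step 5. [r1c9∈{5}] only 5 remains possible at r1c9, so r1c9=5.
Step 6. [r6c1∈{6}] r6c1 is down to just 6, so r6c1=6.
Step 7. [r9c6∈{5,7,8,9}] 7 has one home in col 6: r9c6. So r9c6=7.
Step 8. [r6c9∈{7}] r6c9's peers cover all but 7 ⇒ r6c9=7.
Step 9. [r6c2∈{4}] r6c2's peers cover all but 4. So r6c2=4.
Step 10. [r3c2∈{6}] r3c2's peers cover all but 6, so r3c2=6.
Step 11. [r5c5∈{2,4,8}] r5c5 is the only open cell in row 5 admitting 4 ⇒ r5c5=4.
Step 12. [r7c7∈{6,7}] in row 7, 6 fits only at r7c7 ⇒ r7c7=6.
Step 13. [r3c6∈{3,5,8}] in col 6, 5 fits only at r3c6 ⇒ r3c6=5.
Step 14. [r3c8∈{2,9}] r3c8 is the only open cell in row 3 admitting 9. So r3c8=9.
Step 15. [r7c4∈{8}] nothing but 8 survives at r7c4, so r7c4=8.
Step 16. [r6c4∈{3,9}] r6c4 is the only open cell in col 4 admitting 9. So r6c4=9.
Step 17. [r5c6∈{3,8}] in row 5, 8 fits only at r5c6 ⇒ r5c6=8.
Step 18. [r3c4∈{3}] r3c4 is down to just 3. So r3c4=3.
Step 19. [r3c5∈{8}] nothing but 8 survives at r3c5 ⇒ r3c5=8.
Step 20. [r2c1∈{5}] r2c1 has the single candidate 5. So r2c1=5.
Step 21. [r9c2∈{8}] r9c2 is down to just 8, so r9c2=8.
Step 22. [r6c6∈{3}] only 3 remains possible at r6c6 ⇒ r6c6=3.
Step 23. [r2c9∈{6}] nothing but 6 survives at r2c9, so r2c9=6.
Step 24. [r6c8∈{5}] r6c8's peers cover all but 5, so r6c8=5.
Step 25. [r9c7∈{9}] r9c7 has the single candidate 9, so r9c7=9.
Step 26. [r5c7∈{3}] nothing but 3 survives at r5c7, so r5c7=3.
Step 27. [r3c9∈{2}] r3c9 has the single candidate 2. So r3c9=2.
Step 28. [r9c3∈{6}] r9c3 is down to just 6 ⇒ r9c3=6.
Step 29. [r8c6∈{9}] only 9 remains possible at r8c6 ⇒ r8c6=9.
Step 30. [r4c5∈{6}] only 6 remains possible at r4c5, so r4c5=6.
Step 31. [r2c2∈{1}] r2c2 is down to just 1 ⇒ r2c2=1.
Step 32. [r4c8∈{4}] nothing but 4 survives at r4c8, so r4c8=4.
Step 33. [r2c7∈{7}] r2c7 is down to just 7, so r2c7=7.
Step 34. [r5c3∈{2}] r5c3 has the single candidate 2. So r5c3=2.
Step 35. [r6c5∈{2}] r6c5 is down to just 2 ⇒ r6c5=2.
Step 36. [r9c5∈{5}] r9c5 is down to just 5. So r9c5=5.
Step 37. [r7c8∈{7}] r7c8 is down to just 7. So r7c8=7.
Step 38. [r3c3∈{4}] r3c3 has the single candidate 4 ⇒ r3c3=4.
Step 39. [r8c8∈{2}] r8c8's peers cover all but 2, so r8c8=2.
Step 40. [r4c2∈{7}] r4c2 is down to just 7, so r4c2=7.

Answer: 3 2 9 1 7 6 4 8 5 / 5 1 8 2 9 4 7 3 6 / 7 6 4 3 8 5 1 9 2 / 8 7 3 5 6 1 2 4 9 / 9 5 2 7 4 8 3 6 1 / 6 4 1 9 2 3 8 5 7 / 1 9 5 8 3 2 6 7 4 / 4 3 7 6 1 9 5 2 8 / 2 8 6 4 5 7 9 1 3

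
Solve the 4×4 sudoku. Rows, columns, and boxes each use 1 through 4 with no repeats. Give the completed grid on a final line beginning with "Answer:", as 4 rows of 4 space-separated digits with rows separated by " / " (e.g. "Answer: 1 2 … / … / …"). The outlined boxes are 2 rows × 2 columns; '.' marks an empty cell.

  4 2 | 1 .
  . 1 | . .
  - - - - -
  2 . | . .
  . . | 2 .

Step 1. [r1c4∈{3}] only 3 remains possible at r1c4 ⇒ r1c4=3.
Step 2. [r4c1∈{1,3}] in col 1, 1 fits only at r4c1 ⇒ r4c1=1.
Step 3. [r4c4∈{4}] only 4 remains possible at r4c4. So r4c4=4.
Step 4. [r3c2∈{3,4}] in row 3, 4 fits only at r3c2. So r3c2=4.
Step 5. [r2c3∈{4}] nothing but 4 survives at r2c3. So r2c3=4.
Step 6. [r2c4∈{2}] r2c4's peers cover all but 2 ⇒ r2c4=2.
Step 7. [r4c2∈{3}] r4c2's peers cover all but 3 ⇒ r4c2=3.
Step 8. [r3c3∈{3}] nothing but 3 survives at r3c3, so r3c3=3.
Step 9. [r3c4∈{1}] r3c4 has the single candidate 1, so r3c4=1.
Step 10. [r2c1∈{3}] r2c1 has the single candidate 3, so r2c1=3.

Answer: 4 2 1 3 / 3 1 4 2 / 2 4 3 1 / 1 3 2 4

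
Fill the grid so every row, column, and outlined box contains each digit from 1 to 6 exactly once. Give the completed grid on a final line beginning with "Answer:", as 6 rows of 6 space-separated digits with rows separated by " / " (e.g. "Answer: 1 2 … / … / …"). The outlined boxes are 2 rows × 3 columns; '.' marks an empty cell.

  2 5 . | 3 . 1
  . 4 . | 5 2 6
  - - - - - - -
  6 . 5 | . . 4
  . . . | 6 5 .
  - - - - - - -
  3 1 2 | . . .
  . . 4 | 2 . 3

Step 1. [r5c5∈{4,6}] across row 5, 6 lands solely at r5c5 ⇒ r5c5=6.
Step 2. [r3c5∈{1,3}] across col 5, 3 lands solely at r3c5, so r3c5=3.
Step 3. [r2c3∈{1,3}] 3 has one home in row 2: r2c3. So r2c3=3.
Step 4. [r4c6∈{2}] r4c6 has the single candidate 2 ⇒ r4c6=2.
Step 5. [r2c1∈{1}] only 1 remains possible at r2c1 ⇒ r2c1=1.
Step 6. [r1c3∈{6}] only 6 remains possible at r1c3 ⇒ r1c3=6.
Step 7. [r3c4∈{1}] only 1 remains possible at r3c4, so r3c4=1.
Step 8. [r6c1∈{5}] r6c1's peers cover all but 5 ⇒ r6c1=5.
Step 9. [r3c2∈{2}] nothing but 2 survives at r3c2 ⇒ r3c2=2.
Step 10. [r4c1∈{4}] r4c1's peers cover all but 4 ⇒ r4c1=4.
Step 11. [r4c2∈{3}] r4c2 has the single candidate 3, so r4c2=3.
Step 12. [r1c5∈{4}] r1c5's peers cover all but 4, so r1c5=4.
Step 13. [r4c3∈{1}] r4c3 has the single candidate 1, so r4c3=1.
Step 14. [r5c6∈{5}] nothing but 5 survives at r5c6, so r5c6=5.
Step 15. [r5c4∈{4}] r5c4's peers cover all but 4, so r5c4=4.
Step 16. [r6c5∈{1}] r6c5's peers cover all but 1, so r6c5=1.
Step 17. [r6c2∈{6}] only 6 remains possible at r6c2 ⇒ r6c2=6.

Answer: 2 5 6 3 4 1 / 1 4 3 5 2 6 / 6 2 5 1 3 4 / 4 3 1 6 5 2 / 3 1 2 4 6 5 / 5 6 4 2 1 3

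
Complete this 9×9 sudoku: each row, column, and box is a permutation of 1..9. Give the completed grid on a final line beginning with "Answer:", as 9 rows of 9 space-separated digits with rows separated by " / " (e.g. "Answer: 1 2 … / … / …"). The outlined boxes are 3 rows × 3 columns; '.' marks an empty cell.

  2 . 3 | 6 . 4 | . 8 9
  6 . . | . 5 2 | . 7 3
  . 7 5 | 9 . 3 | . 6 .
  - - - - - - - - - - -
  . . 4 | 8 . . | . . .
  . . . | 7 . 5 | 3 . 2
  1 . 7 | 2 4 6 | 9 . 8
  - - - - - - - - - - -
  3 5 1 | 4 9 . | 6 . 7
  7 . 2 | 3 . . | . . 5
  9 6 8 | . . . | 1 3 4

Step 1. [r5c5∈{1}] r5c5's peers cover all but 1. So r5c5=1.
Step 2. [r2c2∈{1,4,8,9}] row 2 places 8 nowhere but r2c2. So r2c2=8.
Step 3. [r4c1∈{5}] r4c1's peers cover all but 5 ⇒ r4c1=5.
Step 4. [r4c2∈{2,3,9}] r4c2 is the only open cell in row 4 admitting 2 ⇒ r4c2=2.
Step 5. [r7c6∈{8}] r7c6 has the single candidate 8, so r7c6=8.
Step 6. [r2c7∈{4}] r2c7 is down to just 4. So r2c7=4.
Step 7. [r9c5∈{2,7}] 2 has one home in row 9: r9c5 ⇒ r9c5=2.
Step 8. [r4c9∈{1,6}] row 4 places 6 nowhere but r4c9. So r4c9=6.
Step 9. [r5c3∈{6,9}] across row 5, 6 lands solely at r5c3. So r5c3=6.
Step 10. [r5c2∈{9}] r5c2 has the single candidate 9 ⇒ r5c2=9.
Step 11. [r8c2∈{4}] only 4 remains possible at r8c2 ⇒ r8c2=4.
Step 12. [r5c8∈{4}] r5c8's peers cover all but 4, so r5c8=4.
Step 13. [r1c5∈{7}] only 7 remains possible at r1c5 ⇒ r1c5=7.
Step 14. [r9c6∈{7}] r9c6 has the single candidate 7 ⇒ r9c6=7.
Step 15. [r2c4∈{1}] r2c4 is down to just 1. So r2c4=1.
Step 16. [r4c8∈{1}] r4c8 is down to just 1. So r4c8=1.
Step 17. [r3c7∈{2}] nothing but 2 survives at r3c7, so r3c7=2.
Step 18. [r8c8∈{9}] nothing but 9 survives at r8c8 ⇒ r8c8=9.
Step 19. [r4c7∈{7}] nothing but 7 survives at r4c7 ⇒ r4c7=7.
Step 20. [r6c2∈{3}] r6c2's peers cover all but 3, so r6c2=3.
Step 21. [r1c2∈{1}] r1c2 has the single candidate 1 ⇒ r1c2=1.
Step 22. [r3c1∈{4}] nothing but 4 survives at r3c1, so r3c1=4.
Step 23. [r7c8∈{2}] r7c8 has the single candidate 2 ⇒ r7c8=2.
Step 24. [r8c6∈{1}] r8c6 has the single candidate 1, so r8c6=1.
Step 25. [r2c3∈{9}] r2c3 has the single candidate 9. So r2c3=9.
Step 26. [r8c7∈{8}] r8c7 has the single candidate 8. So r8c7=8.
Step 27. [r5c1∈{8}] only 8 remains possible at r5c1, so r5c1=8.
Step 28. [r4c5∈{3}] r4c5's peers cover all but 3 ⇒ r4c5=3.
Step 29. [r9c4∈{5}] r9c4 is down to just 5, so r9c4=5.
Step 30. [r3c5∈{8}] r3c5's peers cover all but 8 ⇒ r3c5=8.
Step 31. [r3c9∈{1}] r3c9 is down to just 1, so r3c9=1.
Step 32. [r4c6∈{9}] r4c6's peers cover all but 9, so r4c6=9.
Step 33. [r1c7∈{5}] r1c7 is down to just 5 ⇒ r1c7=5.
Step 34. [r8c5∈{6}] r8c5's peers cover all but 6, so r8c5=6.
Step 35. [r6c8∈{5}] r6c8's peers cover all but 5 ⇒ r6c8=5.

Answer: 2 1 3 6 7 4 5 8 9 / 6 8 9 1 5 2 4 7 3 / 4 7 5 9 8 3 2 6 1 / 5 2 4 8 3 9 7 1 6 / 8 9 6 7 1 5 3 4 2 / 1 3 7 2 4 6 9 5 8 / 3 5 1 4 9 8 6 2 7 / 7 4 2 3 6 1 8 9 5 / 9 6 8 5 2 7 1 3 4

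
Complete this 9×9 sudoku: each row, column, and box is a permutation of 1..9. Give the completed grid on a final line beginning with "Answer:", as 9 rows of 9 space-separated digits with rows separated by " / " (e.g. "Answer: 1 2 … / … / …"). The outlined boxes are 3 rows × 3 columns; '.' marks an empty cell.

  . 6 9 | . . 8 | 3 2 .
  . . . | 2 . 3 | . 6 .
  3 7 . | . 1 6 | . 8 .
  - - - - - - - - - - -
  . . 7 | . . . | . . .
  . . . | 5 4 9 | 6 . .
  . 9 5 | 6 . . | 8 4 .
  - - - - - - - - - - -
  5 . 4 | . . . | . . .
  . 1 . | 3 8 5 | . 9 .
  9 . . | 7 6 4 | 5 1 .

Step 1. [r7c9∈{2,3,6,7,8}] row 7 places 6 nowhere but r7c9, so r7c9=6.
Step 2. [r7c2∈{2,3,8}] in row 7, 8 fits only at r7c2, so r7c2=8.
Step 3. [r4c1∈{1,2,4,6,8}] row 4 places 6 nowhere but r4c1 ⇒ r4c1=6.
Step 4. [r3c9∈{4,5,9}] across row 3, 5 lands solely at r3c9, so r3c9=5.
Step 5. [r6c6∈{1,2,7}] across col 6, 7 lands solely at r6c6. So r6c6=7.
Step 6. [r7c8∈{3,7}] across row 7, 3 lands solely at r7c8. So r7c8=3.
Step 7. [r7c7∈{2,7}] across row 7, 7 lands solely at r7c7. So r7c7=7.
Step 8. [r4c2∈{2,3,4}] in row 4, 4 fits only at r4c2, so r4c2=4.
Step 9. [r1c4∈{4}] r1c4's peers cover all but 4. So r1c4=4.
Step 10. [r1c1∈{1}] r1c1 is down to just 1. So r1c1=1.
Step 11. [r6c1∈{2}] r6c1 is down to just 2 ⇒ r6c1=2.
Step 12. [r5c9∈{1,2,3,7}] across row 5, 2 lands solely at r5c9. So r5c9=2.
Step 13. [r6c9∈{1,3}] row 6 places 1 nowhere but r6c9, so r6c9=1.
Step 14. [r3c7∈{4,9}] row 3 places 4 nowhere but r3c7, so r3c7=4.
Step 15. [r9c2∈{2,3}] 2 has one home in col 2: r9c2. So r9c2=2.
Step 16. [r1c9∈{7}] only 7 remains possible at r1c9, so r1c9=7.
Step 17. [r2c9∈{9}] r2c9 is down to just 9, so r2c9=9.
Step 18. [r2c3∈{8}] r2c3 has the single candidate 8 ⇒ r2c3=8.
Step 19. [r7c5∈{2,9}] in col 5, 9 fits only at r7c5, so r7c5=9.
Step 20. [r7c4∈{1}] nothing but 1 survives at r7c4 ⇒ r7c4=1.
Step 21. [r4c5∈{2,3}] in col 5, 2 fits only at r4c5 ⇒ r4c5=2.
Step 22. [r1c5∈{5}] only 5 remains possible at r1c5. So r1c5=5.
Step 23. [r5c3∈{1,3}] across row 5, 1 lands solely at r5c3 ⇒ r5c3=1.
Step 24. [r9c9∈{8}] r9c9's peers cover all but 8, so r9c9=8.
Step 25. [r5c2∈{3}] r5c2 is down to just 3 ⇒ r5c2=3.
Step 26. [r3c3∈{2}] nothing but 2 survives at r3c3 ⇒ r3c3=2.
Step 27. [r7c6∈{2}] only 2 remains possible at r7c6, so r7c6=2.
Step 28. [r5c1∈{8}] r5c1 has the single candidate 8. So r5c1=8.
Step 29. [r4c4∈{8}] nothing but 8 survives at r4c4, so r4c4=8.
Step 30. [r2c1∈{4}] r2c1 is down to just 4, so r2c1=4.
Step 31. [r4c8∈{5}] nothing but 5 survives at r4c8, so r4c8=5.
Step 32. [r8c3∈{6}] r8c3's peers cover all but 6, so r8c3=6.
Step 33. [r6c5∈{3}] r6c5 has the single candidate 3. So r6c5=3.
Step 34. [r5c8∈{7}] r5c8 is down to just 7. So r5c8=7.
Step 35. [r4c6∈{1}] r4c6 has the single candidate 1, so r4c6=1.
Step 36. [r4c9∈{3}] only 3 remains possible at r4c9, so r4c9=3.
Step 37. [r8c9∈{4}] r8c9 is down to just 4 ⇒ r8c9=4.
Step 38. [r9c3∈{3}] nothing but 3 survives at r9c3. So r9c3=3.
Step 39. [r2c7∈{1}] nothing but 1 survives at r2c7 ⇒ r2c7=1.
Step 40. [r8c7∈{2}] only 2 remains possible at r8c7 ⇒ r8c7=2.
Step 41. [r2c2∈{5}] r2c2's peers cover all but 5 ⇒ r2c2=5.
Step 42. [r4c7∈{9}] r4c7's peers cover all but 9, so r4c7=9.
Step 43. [r3c4∈{9}] only 9 remains possible at r3c4, so r3c4=9.
Step 44. [r8c1∈{7}] r8c1 is down to just 7, so r8c1=7.
Step 45. [r2c5∈{7}] r2c5 is down to just 7 ⇒ r2c5=7.

Answer: 1 6 9 4 5 8 3 2 7 / 4 5 8 2 7 3 1 6 9 / 3 7 2 9 1 6 4 8 5 / 6 4 7 8 2 1 9 5 3 / 8 3 1 5 4 9 6 7 2 / 2 9 5 6 3 7 8 4 1 / 5 8 4 1 9 2 7 3 6 / 7 1 6 3 8 5 2 9 4 / 9 2 3 7 6 4 5 1 8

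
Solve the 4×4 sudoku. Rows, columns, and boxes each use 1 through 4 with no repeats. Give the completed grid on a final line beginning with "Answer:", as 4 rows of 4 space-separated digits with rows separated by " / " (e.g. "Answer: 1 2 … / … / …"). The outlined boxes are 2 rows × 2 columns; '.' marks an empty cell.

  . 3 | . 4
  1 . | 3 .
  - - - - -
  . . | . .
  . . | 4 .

Step 1. [r1c1∈{2}] r1c1 has the single candidate 2. So r1c1=2.
Step 2. [r3c3∈{1,2}] across col 3, 2 lands solely at r3c3, so r3c3=2.
Step 3. [r4c1∈{3}] r4c1 is down to just 3, so r4c1=3.
Step 4. [r4c4∈{1}] r4c4's peers cover all but 1, so r4c4=1.
Step 5. [r2c2∈{4}] nothing but 4 survives at r2c2 ⇒ r2c2=4.
Step 6. [r3c2∈{1}] r3c2 has the single candidate 1 ⇒ r3c2=1.
Step 7. [r4c2∈{2}] r4c2's peers cover all but 2. So r4c2=2.
Step 8. [r1c3∈{1}] nothing but 1 survives at r1c3, so r1c3=1.
Step 9. [r3c4∈{3}] only 3 remains possible at r3c4 ⇒ r3c4=3.
Step 10. [r2c4∈{2}] r2c4's peers cover all but 2, so r2c4=2.
Step 11. [r3c1∈{4}] r3c1's peers cover all but 4 ⇒ r3c1=4.

Answer: 2 3 1 4 / 1 4 3 2 / 4 1 2 3 / 3 2 4 1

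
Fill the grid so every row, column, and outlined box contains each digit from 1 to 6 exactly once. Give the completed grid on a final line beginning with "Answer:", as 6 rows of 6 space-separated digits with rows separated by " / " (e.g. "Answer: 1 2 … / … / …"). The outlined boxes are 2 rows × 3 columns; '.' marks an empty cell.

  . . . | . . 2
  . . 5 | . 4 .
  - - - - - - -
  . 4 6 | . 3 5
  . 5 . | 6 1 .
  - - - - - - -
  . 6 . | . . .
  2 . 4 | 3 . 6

Step 1. [r2c4∈{1}] r2c4 has the single candidate 1. So r2c4=1.
Step 2. [r5c1∈{1,3,5}] 5 has one home in col 1: r5c1, so r5c1=5.
Step 3. [r1c1∈{1,3,4,6}] 4 has one home in row 1: r1c1. So r1c1=4.
Step 4. [r5c3∈{1,3}] 3 has one home in row 5: r5c3 ⇒ r5c3=3.
Step 5. [r1c2∈{1,3}] in row 1, 3 fits only at r1c2, so r1c2=3.
Step 6. [r5c4∈{2,4}] col 4 places 4 nowhere but r5c4 ⇒ r5c4=4.
Step 7. [r6c5∈{5}] r6c5's peers cover all but 5 ⇒ r6c5=5.
Step 8. [r1c3∈{1}] nothing but 1 survives at r1c3. So r1c3=1.
Step 9. [r2c1∈{6}] nothing but 6 survives at r2c1. So r2c1=6.
Step 10. [r3c4∈{2}] r3c4 has the single candidate 2 ⇒ r3c4=2.
Step 11. [r2c2∈{2}] nothing but 2 survives at r2c2. So r2c2=2.
Step 12. [r4c6∈{4}] only 4 remains possible at r4c6, so r4c6=4.
Step 13. [r2c6∈{3}] r2c6's peers cover all but 3, so r2c6=3.
Step 14. [r3c1∈{1}] r3c1 is down to just 1, so r3c1=1.
Step 15. [r5c5∈{2}] only 2 remains possible at r5c5 ⇒ r5c5=2.
Step 16. [r4c3∈{2}] r4c3's peers cover all but 2. So r4c3=2.
Step 17. [r1c5∈{6}] r1c5's peers cover all but 6 ⇒ r1c5=6.
Step 18. [r5c6∈{1}] r5c6's peers cover all but 1 ⇒ r5c6=1.
Step 19. [r6c2∈{1}] only 1 remains possible at r6c2, so r6c2=1.
Step 20. [r1c4∈{5}] r1c4 has the single candidate 5, so r1c4=5.
Step 21. [r4c1∈{3}] nothing but 3 survives at r4c1. So r4c1=3.

Answer: 4 3 1 5 6 2 / 6 2 5 1 4 3 / 1 4 6 2 3 5 / 3 5 2 6 1 4 / 5 6 3 4 2 1 / 2 1 4 3 5 6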